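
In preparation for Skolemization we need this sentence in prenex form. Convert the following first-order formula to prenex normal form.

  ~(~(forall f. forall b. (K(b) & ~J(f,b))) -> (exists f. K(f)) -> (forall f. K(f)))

Rewrite implications/biconditionals: A → B as ¬A ∨ B.
  ~(~~(forall f. forall b. (K(b) & ~J(f,b))) | ~(exists f. K(f)) | (forall f. K(f)))
Move each ¬ inward, flipping quantifiers it crosses:
  (exists f. exists b. (~K(b) | J(f,b))) & (exists f. K(f)) & (exists f. ~K(f))
Standardize variables apart so no two quantifiers bind the same name: f↦q, f↦c.
  (exists f. exists b. (~K(b) | J(f,b))) & (exists q. K(q)) & (exists c. ~K(c))
Pull the quantifiers to the front (each side's bound variable is not free in the other side):
  exists f. exists b. exists q. exists c. ((~K(b) | J(f,b)) & K(q) & ~K(c))

exists f. exists b. exists q. exists c. ((~K(b) | J(f,b)) & K(q) & ~K(c))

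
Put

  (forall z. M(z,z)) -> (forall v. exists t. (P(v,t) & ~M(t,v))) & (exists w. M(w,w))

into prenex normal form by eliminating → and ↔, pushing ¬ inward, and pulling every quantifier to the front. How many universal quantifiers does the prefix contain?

Eliminate → and ↔ using ¬ and ∨.
  ~(forall z. M(z,z)) | (forall v. exists t. (P(v,t) & ~M(t,v))) & (exists w. M(w,w))
Push ¬ through the quantifiers and connectives to reach negation normal form:
  (exists z. ~M(z,z)) | (forall v. exists t. (P(v,t) & ~M(t,v))) & (exists w. M(w,w))
Pull the quantifiers to the front (each side's bound variable is not free in the other side):
  exists z. forall v. exists t. exists w. (~M(z,z) | P(v,t) & ~M(t,v) & M(w,w))
The prefix is exists z forall v exists t exists w: 1 universal, 3 existential.

1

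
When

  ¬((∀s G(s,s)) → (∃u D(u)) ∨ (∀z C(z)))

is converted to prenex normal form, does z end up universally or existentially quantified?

existential

Eliminate → and ↔ using ¬ and ∨.
  ¬(¬(∀s G(s,s)) ∨ (∃u D(u)) ∨ (∀z C(z)))
Push ¬ through the quantifiers and connectives to reach negation normal form:
  (∀s G(s,s)) ∧ (∀u ¬D(u)) ∧ (∃z ¬C(z))
Pull the quantifiers to the front (each side's bound variable is not free in the other side):
  ∀s ∀u ∃z (G(s,s) ∧ ¬D(u) ∧ ¬C(z))
The quantifier ∀z sits under an odd number of negations (counting the antecedent side of each →), so it flips to ∃z.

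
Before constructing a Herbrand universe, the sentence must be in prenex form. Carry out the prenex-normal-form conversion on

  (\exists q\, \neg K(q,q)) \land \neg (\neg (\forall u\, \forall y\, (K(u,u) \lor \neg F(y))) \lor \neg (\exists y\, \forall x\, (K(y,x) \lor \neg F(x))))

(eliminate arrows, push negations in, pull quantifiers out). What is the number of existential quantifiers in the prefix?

Move each ¬ inward, flipping quantifiers it crosses:
  (\exists q\, \neg K(q,q)) \land (\forall u\, \forall y\, (K(u,u) \lor \neg F(y))) \land (\exists y\, \forall x\, (K(y,x) \lor \neg F(x)))
Rename bound variables to avoid capture: y↦z.
  (\exists q\, \neg K(q,q)) \land (\forall u\, \forall y\, (K(u,u) \lor \neg F(y))) \land (\exists z\, \forall x\, (K(z,x) \lor \neg F(x)))
Extract every quantifier outward, since the variables are now distinct and don't occur free across branches:
  \exists q\, \forall u\, \forall y\, \exists z\, \forall x\, (\neg K(q,q) \land (K(u,u) \lor \neg F(y)) \land (K(z,x) \lor \neg F(x)))
The prefix is \exists q \forall u \forall y \exists z \forall x: 3 universal, 2 existential.

2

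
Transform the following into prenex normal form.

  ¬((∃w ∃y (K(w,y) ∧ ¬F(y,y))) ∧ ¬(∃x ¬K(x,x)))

Move each ¬ inward, flipping quantifiers it crosses:
  (∀w ∀y (¬K(w,y) ∨ F(y,y))) ∨ (∃x ¬K(x,x))
All bound variables are already distinct, so no renaming is needed.
Pull the quantifiers to the front (each side's bound variable is not free in the other side):
  ∀w ∀y ∃x (¬K(w,y) ∨ F(y,y) ∨ ¬K(x,x))

∀w ∀y ∃x (¬K(w,y) ∨ F(y,y) ∨ ¬K(x,x))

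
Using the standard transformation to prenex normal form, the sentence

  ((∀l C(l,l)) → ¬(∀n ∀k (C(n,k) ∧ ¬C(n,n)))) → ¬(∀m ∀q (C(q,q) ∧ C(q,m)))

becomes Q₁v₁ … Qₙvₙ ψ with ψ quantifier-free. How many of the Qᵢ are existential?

2

Rewrite implications/biconditionals: A → B as ¬A ∨ B.
  ¬(¬(∀l C(l,l)) ∨ ¬(∀n ∀k (C(n,k) ∧ ¬C(n,n)))) ∨ ¬(∀m ∀q (C(q,q) ∧ C(q,m)))
Drive negations inward (¬∀x A ≡ ∃x ¬A, ¬∃x A ≡ ∀x ¬A, De Morgan for ∧/∨):
  (∀l C(l,l)) ∧ (∀n ∀k (C(n,k) ∧ ¬C(n,n))) ∨ (∃m ∃q (¬C(q,q) ∨ ¬C(q,m)))
All bound variables are already distinct, so no renaming is needed.
Extract every quantifier outward, since the variables are now distinct and don't occur free across branches:
  ∀l ∀n ∀k ∃m ∃q (C(l,l) ∧ C(n,k) ∧ ¬C(n,n) ∨ ¬C(q,q) ∨ ¬C(q,m))
The prefix is ∀l ∀n ∀k ∃m ∃q: 3 universal, 2 existential.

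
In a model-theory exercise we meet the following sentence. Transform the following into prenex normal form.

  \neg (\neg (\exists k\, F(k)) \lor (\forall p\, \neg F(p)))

Push ¬ through the quantifiers and connectives to reach negation normal form:
  (\exists k\, F(k)) \land (\exists p\, F(p))
All bound variables are already distinct, so no renaming is needed.
Extract every quantifier outward, since the variables are now distinct and don't occur free across branches:
  \exists k\, \exists p\, (F(k) \land F(p))

\exists k\, \exists p\, (F(k) \land F(p))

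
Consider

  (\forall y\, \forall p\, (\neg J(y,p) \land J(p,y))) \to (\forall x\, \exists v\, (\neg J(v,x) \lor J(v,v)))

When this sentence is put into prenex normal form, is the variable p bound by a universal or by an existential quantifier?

Eliminate → and ↔ using ¬ and ∨.
  \neg (\forall y\, \forall p\, (\neg J(y,p) \land J(p,y))) \lor (\forall x\, \exists v\, (\neg J(v,x) \lor J(v,v)))
Move each ¬ inward, flipping quantifiers it crosses:
  (\exists y\, \exists p\, (J(y,p) \lor \neg J(p,y))) \lor (\forall x\, \exists v\, (\neg J(v,x) \lor J(v,v)))
All bound variables are already distinct, so no renaming is needed.
Pull the quantifiers to the front (each side's bound variable is not free in the other side):
  \exists y\, \exists p\, \forall x\, \exists v\, (J(y,p) \lor \neg J(p,y) \lor \neg J(v,x) \lor J(v,v))
The quantifier \forall p sits under an odd number of negations (counting the antecedent side of each →), so it flips to \exists p.

existential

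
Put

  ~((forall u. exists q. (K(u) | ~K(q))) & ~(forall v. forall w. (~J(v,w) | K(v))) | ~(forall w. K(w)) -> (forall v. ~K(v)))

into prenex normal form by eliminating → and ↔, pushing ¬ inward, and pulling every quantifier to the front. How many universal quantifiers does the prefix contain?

Rewrite implications/biconditionals: A → B as ¬A ∨ B.
  ~(~((forall u. exists q. (K(u) | ~K(q))) & ~(forall v. forall w. (~J(v,w) | K(v))) | ~(forall w. K(w))) | (forall v. ~K(v)))
Drive negations inward (¬∀x A ≡ ∃x ¬A, ¬∃x A ≡ ∀x ¬A, De Morgan for ∧/∨):
  ((forall u. exists q. (K(u) | ~K(q))) & (exists v. exists w. (J(v,w) & ~K(v))) | (exists w. ~K(w))) & (exists v. K(v))
Rename bound variables to avoid capture: w↦a, v↦b.
  ((forall u. exists q. (K(u) | ~K(q))) & (exists v. exists w. (J(v,w) & ~K(v))) | (exists a. ~K(a))) & (exists b. K(b))
Extract every quantifier outward, since the variables are now distinct and don't occur free across branches:
  forall u. exists q. exists v. exists w. exists a. exists b. (((K(u) | ~K(q)) & J(v,w) & ~K(v) | ~K(a)) & K(b))
The prefix is forall u exists q exists v exists w exists a exists b: 1 universal, 5 existential.

1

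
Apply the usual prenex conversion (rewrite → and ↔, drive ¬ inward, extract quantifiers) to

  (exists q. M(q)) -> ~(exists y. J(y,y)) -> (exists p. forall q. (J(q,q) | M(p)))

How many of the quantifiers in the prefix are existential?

First replace A → B with ¬A ∨ B.
  ~(exists q. M(q)) | ~~(exists y. J(y,y)) | (exists p. forall q. (J(q,q) | M(p)))
Move each ¬ inward, flipping quantifiers it crosses:
  (forall q. ~M(q)) | (exists y. J(y,y)) | (exists p. forall q. (J(q,q) | M(p)))
Rename bound variables to avoid capture: q↦u1.
  (forall q. ~M(q)) | (exists y. J(y,y)) | (exists p. forall u1. (J(u1,u1) | M(p)))
Pull the quantifiers to the front (each side's bound variable is not free in the other side):
  forall q. exists y. exists p. forall u1. (~M(q) | J(y,y) | J(u1,u1) | M(p))
The prefix is forall q exists y exists p forall u1: 2 universal, 2 existential.

2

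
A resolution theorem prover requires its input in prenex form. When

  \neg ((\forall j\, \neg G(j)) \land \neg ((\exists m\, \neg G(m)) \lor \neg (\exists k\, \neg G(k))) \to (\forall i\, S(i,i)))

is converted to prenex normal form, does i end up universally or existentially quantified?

existential

Rewrite implications/biconditionals: A → B as ¬A ∨ B.
  \neg (\neg ((\forall j\, \neg G(j)) \land \neg ((\exists m\, \neg G(m)) \lor \neg (\exists k\, \neg G(k)))) \lor (\forall i\, S(i,i)))
Drive negations inward (¬∀x A ≡ ∃x ¬A, ¬∃x A ≡ ∀x ¬A, De Morgan for ∧/∨):
  (\forall j\, \neg G(j)) \land (\forall m\, G(m)) \land (\exists k\, \neg G(k)) \land (\exists i\, \neg S(i,i))
Pull the quantifiers to the front (each side's bound variable is not free in the other side):
  \forall j\, \forall m\, \exists k\, \exists i\, (\neg G(j) \land G(m) \land \neg G(k) \land \neg S(i,i))
The quantifier \forall i sits under an odd number of negations (counting the antecedent side of each →), so it flips to \exists i.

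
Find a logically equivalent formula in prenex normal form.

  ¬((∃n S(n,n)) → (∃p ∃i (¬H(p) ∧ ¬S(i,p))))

Rewrite implications/biconditionals: A → B as ¬A ∨ B.
  ¬(¬(∃n S(n,n)) ∨ (∃p ∃i (¬H(p) ∧ ¬S(i,p))))
Push ¬ through the quantifiers and connectives to reach negation normal form:
  (∃n S(n,n)) ∧ (∀p ∀i (H(p) ∨ S(i,p)))
All bound variables are already distinct, so no renaming is needed.
Finally move all quantifiers to the prefix:
  ∃n ∀p ∀i (S(n,n) ∧ (H(p) ∨ S(i,p)))

∃n ∀p ∀i (S(n,n) ∧ (H(p) ∨ S(i,p)))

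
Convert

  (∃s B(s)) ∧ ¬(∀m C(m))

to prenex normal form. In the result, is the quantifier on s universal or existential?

Move each ¬ inward, flipping quantifiers it crosses:
  (∃s B(s)) ∧ (∃m ¬C(m))
All bound variables are already distinct, so no renaming is needed.
Extract every quantifier outward, since the variables are now distinct and don't occur free across branches:
  ∃s ∃m (B(s) ∧ ¬C(m))
The quantifier ∃s sits under an even number of negations, so it remains existential.

existential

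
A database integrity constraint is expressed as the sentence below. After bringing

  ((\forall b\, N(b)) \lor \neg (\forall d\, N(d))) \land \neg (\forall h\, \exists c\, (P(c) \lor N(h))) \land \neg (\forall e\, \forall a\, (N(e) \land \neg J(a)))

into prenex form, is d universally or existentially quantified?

Push ¬ through the quantifiers and connectives to reach negation normal form:
  ((\forall b\, N(b)) \lor (\exists d\, \neg N(d))) \land (\exists h\, \forall c\, (\neg P(c) \land \neg N(h))) \land (\exists e\, \exists a\, (\neg N(e) \lor J(a)))
All bound variables are already distinct, so no renaming is needed.
Finally move all quantifiers to the prefix:
  \forall b\, \exists d\, \exists h\, \forall c\, \exists e\, \exists a\, ((N(b) \lor \neg N(d)) \land \neg P(c) \land \neg N(h) \land (\neg N(e) \lor J(a)))
The quantifier \forall d sits under an odd number of negations, so it flips to \exists d.

existential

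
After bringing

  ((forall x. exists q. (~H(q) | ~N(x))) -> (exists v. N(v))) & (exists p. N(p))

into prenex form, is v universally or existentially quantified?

existential

First replace A → B with ¬A ∨ B.
  (~(forall x. exists q. (~H(q) | ~N(x))) | (exists v. N(v))) & (exists p. N(p))
Move each ¬ inward, flipping quantifiers it crosses:
  ((exists x. forall q. (H(q) & N(x))) | (exists v. N(v))) & (exists p. N(p))
Pull the quantifiers to the front (each side's bound variable is not free in the other side):
  exists x. forall q. exists v. exists p. ((H(q) & N(x) | N(v)) & N(p))
The quantifier exists v sits under an even number of negations (counting the antecedent side of each →), so it remains existential.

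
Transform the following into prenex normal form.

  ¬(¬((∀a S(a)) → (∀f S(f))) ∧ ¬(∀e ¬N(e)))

Eliminate → and ↔ using ¬ and ∨.
  ¬(¬(¬(∀a S(a)) ∨ (∀f S(f))) ∧ ¬(∀e ¬N(e)))
Move each ¬ inward, flipping quantifiers it crosses:
  (∃a ¬S(a)) ∨ (∀f S(f)) ∨ (∀e ¬N(e))
All bound variables are already distinct, so no renaming is needed.
Extract every quantifier outward, since the variables are now distinct and don't occur free across branches:
  ∃a ∀f ∀e (¬S(a) ∨ S(f) ∨ ¬N(e))

∃a ∀f ∀e (¬S(a) ∨ S(f) ∨ ¬N(e))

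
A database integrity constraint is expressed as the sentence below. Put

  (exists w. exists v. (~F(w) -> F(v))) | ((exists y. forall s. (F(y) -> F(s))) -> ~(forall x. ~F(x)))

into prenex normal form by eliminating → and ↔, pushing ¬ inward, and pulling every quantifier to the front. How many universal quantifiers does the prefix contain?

First replace A → B with ¬A ∨ B.
  (exists w. exists v. (~~F(w) | F(v))) | ~(exists y. forall s. (~F(y) | F(s))) | ~(forall x. ~F(x))
Move each ¬ inward, flipping quantifiers it crosses:
  (exists w. exists v. (F(w) | F(v))) | (forall y. exists s. (F(y) & ~F(s))) | (exists x. F(x))
All bound variables are already distinct, so no renaming is needed.
Finally move all quantifiers to the prefix:
  exists w. exists v. forall y. exists s. exists x. (F(w) | F(v) | F(y) & ~F(s) | F(x))
The prefix is exists w exists v forall y exists s exists x: 1 universal, 4 existential.

1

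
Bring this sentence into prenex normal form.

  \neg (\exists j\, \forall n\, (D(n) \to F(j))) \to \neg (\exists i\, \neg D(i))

\exists j\, \forall n\, \forall i\, (\neg D(n) \lor F(j) \lor D(i))

Rewrite implications/biconditionals: A → B as ¬A ∨ B.
  \neg \neg (\exists j\, \forall n\, (\neg D(n) \lor F(j))) \lor \neg (\exists i\, \neg D(i))
Move each ¬ inward, flipping quantifiers it crosses:
  (\exists j\, \forall n\, (\neg D(n) \lor F(j))) \lor (\forall i\, D(i))
Pull the quantifiers to the front (each side's bound variable is not free in the other side):
  \exists j\, \forall n\, \forall i\, (\neg D(n) \lor F(j) \lor D(i))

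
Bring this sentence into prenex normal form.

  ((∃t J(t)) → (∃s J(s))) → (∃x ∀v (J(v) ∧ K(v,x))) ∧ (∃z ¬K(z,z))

Rewrite implications/biconditionals: A → B as ¬A ∨ B.
  ¬(¬(∃t J(t)) ∨ (∃s J(s))) ∨ (∃x ∀v (J(v) ∧ K(v,x))) ∧ (∃z ¬K(z,z))
Move each ¬ inward, flipping quantifiers it crosses:
  (∃t J(t)) ∧ (∀s ¬J(s)) ∨ (∃x ∀v (J(v) ∧ K(v,x))) ∧ (∃z ¬K(z,z))
Finally move all quantifiers to the prefix:
  ∃t ∀s ∃x ∀v ∃z (J(t) ∧ ¬J(s) ∨ J(v) ∧ K(v,x) ∧ ¬K(z,z))

∃t ∀s ∃x ∀v ∃z (J(t) ∧ ¬J(s) ∨ J(v) ∧ K(v,x) ∧ ¬K(z,z))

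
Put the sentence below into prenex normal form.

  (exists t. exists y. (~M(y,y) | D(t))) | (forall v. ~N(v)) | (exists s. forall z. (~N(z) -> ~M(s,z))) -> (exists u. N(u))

forall t. forall y. exists v. forall s. exists z. exists u. (M(y,y) & ~D(t) & N(v) & ~N(z) & M(s,z) | N(u))

First replace A → B with ¬A ∨ B.
  ~((exists t. exists y. (~M(y,y) | D(t))) | (forall v. ~N(v)) | (exists s. forall z. (~~N(z) | ~M(s,z)))) | (exists u. N(u))
Push ¬ through the quantifiers and connectives to reach negation normal form:
  (forall t. forall y. (M(y,y) & ~D(t))) & (exists v. N(v)) & (forall s. exists z. (~N(z) & M(s,z))) | (exists u. N(u))
All bound variables are already distinct, so no renaming is needed.
Extract every quantifier outward, since the variables are now distinct and don't occur free across branches:
  forall t. forall y. exists v. forall s. exists z. exists u. (M(y,y) & ~D(t) & N(v) & ~N(z) & M(s,z) | N(u))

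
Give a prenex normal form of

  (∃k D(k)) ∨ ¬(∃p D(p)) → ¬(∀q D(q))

∀k ∃p ∃q (¬D(k) ∧ D(p) ∨ ¬D(q))

Rewrite implications/biconditionals: A → B as ¬A ∨ B.
  ¬((∃k D(k)) ∨ ¬(∃p D(p))) ∨ ¬(∀q D(q))
Drive negations inward (¬∀x A ≡ ∃x ¬A, ¬∃x A ≡ ∀x ¬A, De Morgan for ∧/∨):
  (∀k ¬D(k)) ∧ (∃p D(p)) ∨ (∃q ¬D(q))
All bound variables are already distinct, so no renaming is needed.
Extract every quantifier outward, since the variables are now distinct and don't occur free across branches:
  ∀k ∃p ∃q (¬D(k) ∧ D(p) ∨ ¬D(q))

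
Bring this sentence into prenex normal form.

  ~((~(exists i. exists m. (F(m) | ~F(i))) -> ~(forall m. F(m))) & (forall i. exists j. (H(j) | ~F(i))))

Eliminate → and ↔ using ¬ and ∨.
  ~((~~(exists i. exists m. (F(m) | ~F(i))) | ~(forall m. F(m))) & (forall i. exists j. (H(j) | ~F(i))))
Move each ¬ inward, flipping quantifiers it crosses:
  (forall i. forall m. (~F(m) & F(i))) & (forall m. F(m)) | (exists i. forall j. (~H(j) & F(i)))
Give each quantifier a distinct variable: m↦w, i↦b.
  (forall i. forall m. (~F(m) & F(i))) & (forall w. F(w)) | (exists b. forall j. (~H(j) & F(b)))
Pull the quantifiers to the front (each side's bound variable is not free in the other side):
  forall i. forall m. forall w. exists b. forall j. (~F(m) & F(i) & F(w) | ~H(j) & F(b))

forall i. forall m. forall w. exists b. forall j. (~F(m) & F(i) & F(w) | ~H(j) & F(b))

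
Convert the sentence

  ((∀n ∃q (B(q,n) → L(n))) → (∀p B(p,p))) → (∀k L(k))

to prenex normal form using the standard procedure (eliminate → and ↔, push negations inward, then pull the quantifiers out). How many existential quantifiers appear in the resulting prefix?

Rewrite implications/biconditionals: A → B as ¬A ∨ B.
  ¬(¬(∀n ∃q (¬B(q,n) ∨ L(n))) ∨ (∀p B(p,p))) ∨ (∀k L(k))
Push ¬ through the quantifiers and connectives to reach negation normal form:
  (∀n ∃q (¬B(q,n) ∨ L(n))) ∧ (∃p ¬B(p,p)) ∨ (∀k L(k))
Extract every quantifier outward, since the variables are now distinct and don't occur free across branches:
  ∀n ∃q ∃p ∀k ((¬B(q,n) ∨ L(n)) ∧ ¬B(p,p) ∨ L(k))
The prefix is ∀n ∃q ∃p ∀k: 2 universal, 2 existential.

2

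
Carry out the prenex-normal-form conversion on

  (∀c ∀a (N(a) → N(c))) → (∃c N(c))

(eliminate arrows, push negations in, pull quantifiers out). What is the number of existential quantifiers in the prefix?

Rewrite implications/biconditionals: A → B as ¬A ∨ B.
  ¬(∀c ∀a (¬N(a) ∨ N(c))) ∨ (∃c N(c))
Drive negations inward (¬∀x A ≡ ∃x ¬A, ¬∃x A ≡ ∀x ¬A, De Morgan for ∧/∨):
  (∃c ∃a (N(a) ∧ ¬N(c))) ∨ (∃c N(c))
Standardize variables apart so no two quantifiers bind the same name: c↦x.
  (∃c ∃a (N(a) ∧ ¬N(c))) ∨ (∃x N(x))
Pull the quantifiers to the front (each side's bound variable is not free in the other side):
  ∃c ∃a ∃x (N(a) ∧ ¬N(c) ∨ N(x))
The prefix is ∃c ∃a ∃x: 0 universal, 3 existential.

3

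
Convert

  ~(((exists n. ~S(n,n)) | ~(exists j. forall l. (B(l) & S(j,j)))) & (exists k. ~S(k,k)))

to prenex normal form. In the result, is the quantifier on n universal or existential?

Drive negations inward (¬∀x A ≡ ∃x ¬A, ¬∃x A ≡ ∀x ¬A, De Morgan for ∧/∨):
  (forall n. S(n,n)) & (exists j. forall l. (B(l) & S(j,j))) | (forall k. S(k,k))
Finally move all quantifiers to the prefix:
  forall n. exists j. forall l. forall k. (S(n,n) & B(l) & S(j,j) | S(k,k))
The quantifier exists n sits under an odd number of negations, so it flips to forall n.

universal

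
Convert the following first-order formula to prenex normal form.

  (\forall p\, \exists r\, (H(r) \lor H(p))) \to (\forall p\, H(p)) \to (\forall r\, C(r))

Rewrite implications/biconditionals: A → B as ¬A ∨ B.
  \neg (\forall p\, \exists r\, (H(r) \lor H(p))) \lor \neg (\forall p\, H(p)) \lor (\forall r\, C(r))
Push ¬ through the quantifiers and connectives to reach negation normal form:
  (\exists p\, \forall r\, (\neg H(r) \land \neg H(p))) \lor (\exists p\, \neg H(p)) \lor (\forall r\, C(r))
Standardize variables apart so no two quantifiers bind the same name: p↦x1, r↦v1.
  (\exists p\, \forall r\, (\neg H(r) \land \neg H(p))) \lor (\exists x1\, \neg H(x1)) \lor (\forall v1\, C(v1))
Finally move all quantifiers to the prefix:
  \exists p\, \forall r\, \exists x1\, \forall v1\, (\neg H(r) \land \neg H(p) \lor \neg H(x1) \lor C(v1))

\exists p\, \forall r\, \exists x1\, \forall v1\, (\neg H(r) \land \neg H(p) \lor \neg H(x1) \lor C(v1))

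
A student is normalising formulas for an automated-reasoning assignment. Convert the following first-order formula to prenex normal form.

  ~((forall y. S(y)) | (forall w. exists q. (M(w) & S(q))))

exists y. exists w. forall q. (~S(y) & (~M(w) | ~S(q)))

Push ¬ through the quantifiers and connectives to reach negation normal form:
  (exists y. ~S(y)) & (exists w. forall q. (~M(w) | ~S(q)))
Extract every quantifier outward, since the variables are now distinct and don't occur free across branches:
  exists y. exists w. forall q. (~S(y) & (~M(w) | ~S(q)))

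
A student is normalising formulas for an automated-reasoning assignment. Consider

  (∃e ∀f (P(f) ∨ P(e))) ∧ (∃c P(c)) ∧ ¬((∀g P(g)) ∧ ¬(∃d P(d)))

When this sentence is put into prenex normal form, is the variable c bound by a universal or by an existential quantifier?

existential

Push ¬ through the quantifiers and connectives to reach negation normal form:
  (∃e ∀f (P(f) ∨ P(e))) ∧ (∃c P(c)) ∧ ((∃g ¬P(g)) ∨ (∃d P(d)))
Finally move all quantifiers to the prefix:
  ∃e ∀f ∃c ∃g ∃d ((P(f) ∨ P(e)) ∧ P(c) ∧ (¬P(g) ∨ P(d)))
The quantifier ∃c sits under an even number of negations, so it remains existential.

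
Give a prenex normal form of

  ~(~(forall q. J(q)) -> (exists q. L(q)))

exists q. forall s. (~J(q) & ~L(s))

First replace A → B with ¬A ∨ B.
  ~(~~(forall q. J(q)) | (exists q. L(q)))
Push ¬ through the quantifiers and connectives to reach negation normal form:
  (exists q. ~J(q)) & (forall q. ~L(q))
Rename bound variables to avoid capture: q↦s.
  (exists q. ~J(q)) & (forall s. ~L(s))
Finally move all quantifiers to the prefix:
  exists q. forall s. (~J(q) & ~L(s))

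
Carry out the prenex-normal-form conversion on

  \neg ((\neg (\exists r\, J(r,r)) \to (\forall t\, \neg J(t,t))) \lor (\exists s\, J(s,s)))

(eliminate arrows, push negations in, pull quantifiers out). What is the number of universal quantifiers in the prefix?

2

Eliminate → and ↔ using ¬ and ∨.
  \neg (\neg \neg (\exists r\, J(r,r)) \lor (\forall t\, \neg J(t,t)) \lor (\exists s\, J(s,s)))
Push ¬ through the quantifiers and connectives to reach negation normal form:
  (\forall r\, \neg J(r,r)) \land (\exists t\, J(t,t)) \land (\forall s\, \neg J(s,s))
All bound variables are already distinct, so no renaming is needed.
Finally move all quantifiers to the prefix:
  \forall r\, \exists t\, \forall s\, (\neg J(r,r) \land J(t,t) \land \neg J(s,s))
The prefix is \forall r \exists t \forall s: 2 universal, 1 existential.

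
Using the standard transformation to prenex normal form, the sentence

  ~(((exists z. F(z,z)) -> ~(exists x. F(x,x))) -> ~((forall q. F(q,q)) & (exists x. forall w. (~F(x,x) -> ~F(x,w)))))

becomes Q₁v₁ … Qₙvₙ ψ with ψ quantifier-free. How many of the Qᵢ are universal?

Rewrite implications/biconditionals: A → B as ¬A ∨ B.
  ~(~(~(exists z. F(z,z)) | ~(exists x. F(x,x))) | ~((forall q. F(q,q)) & (exists x. forall w. (~~F(x,x) | ~F(x,w)))))
Move each ¬ inward, flipping quantifiers it crosses:
  ((forall z. ~F(z,z)) | (forall x. ~F(x,x))) & (forall q. F(q,q)) & (exists x. forall w. (F(x,x) | ~F(x,w)))
Give each quantifier a distinct variable: x↦w1.
  ((forall z. ~F(z,z)) | (forall x. ~F(x,x))) & (forall q. F(q,q)) & (exists w1. forall w. (F(w1,w1) | ~F(w1,w)))
Finally move all quantifiers to the prefix:
  forall z. forall x. forall q. exists w1. forall w. ((~F(z,z) | ~F(x,x)) & F(q,q) & (F(w1,w1) | ~F(w1,w)))
The prefix is forall z forall x forall q exists w1 forall w: 4 universal, 1 existential.

4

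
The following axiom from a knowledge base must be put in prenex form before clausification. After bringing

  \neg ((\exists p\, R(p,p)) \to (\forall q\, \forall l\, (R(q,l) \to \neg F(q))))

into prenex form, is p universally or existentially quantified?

Rewrite implications/biconditionals: A → B as ¬A ∨ B.
  \neg (\neg (\exists p\, R(p,p)) \lor (\forall q\, \forall l\, (\neg R(q,l) \lor \neg F(q))))
Move each ¬ inward, flipping quantifiers it crosses:
  (\exists p\, R(p,p)) \land (\exists q\, \exists l\, (R(q,l) \land F(q)))
Pull the quantifiers to the front (each side's bound variable is not free in the other side):
  \exists p\, \exists q\, \exists l\, (R(p,p) \land R(q,l) \land F(q))
The quantifier \exists p sits under an even number of negations (counting the antecedent side of each →), so it remains existential.

existential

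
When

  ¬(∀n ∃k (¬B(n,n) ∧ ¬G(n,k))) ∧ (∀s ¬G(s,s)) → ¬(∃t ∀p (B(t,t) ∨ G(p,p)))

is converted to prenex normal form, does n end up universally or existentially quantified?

First replace A → B with ¬A ∨ B.
  ¬(¬(∀n ∃k (¬B(n,n) ∧ ¬G(n,k))) ∧ (∀s ¬G(s,s))) ∨ ¬(∃t ∀p (B(t,t) ∨ G(p,p)))
Drive negations inward (¬∀x A ≡ ∃x ¬A, ¬∃x A ≡ ∀x ¬A, De Morgan for ∧/∨):
  (∀n ∃k (¬B(n,n) ∧ ¬G(n,k))) ∨ (∃s G(s,s)) ∨ (∀t ∃p (¬B(t,t) ∧ ¬G(p,p)))
Finally move all quantifiers to the prefix:
  ∀n ∃k ∃s ∀t ∃p (¬B(n,n) ∧ ¬G(n,k) ∨ G(s,s) ∨ ¬B(t,t) ∧ ¬G(p,p))
The quantifier ∀n sits under an even number of negations (counting the antecedent side of each →), so it remains universal.

universal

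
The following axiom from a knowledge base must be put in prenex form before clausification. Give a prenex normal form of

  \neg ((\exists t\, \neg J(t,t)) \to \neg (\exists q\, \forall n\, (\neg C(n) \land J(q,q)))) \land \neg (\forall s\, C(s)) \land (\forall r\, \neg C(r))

\exists t\, \exists q\, \forall n\, \exists s\, \forall r\, (\neg J(t,t) \land \neg C(n) \land J(q,q) \land \neg C(s) \land \neg C(r))

Rewrite implications/biconditionals: A → B as ¬A ∨ B.
  \neg (\neg (\exists t\, \neg J(t,t)) \lor \neg (\exists q\, \forall n\, (\neg C(n) \land J(q,q)))) \land \neg (\forall s\, C(s)) \land (\forall r\, \neg C(r))
Push ¬ through the quantifiers and connectives to reach negation normal form:
  (\exists t\, \neg J(t,t)) \land (\exists q\, \forall n\, (\neg C(n) \land J(q,q))) \land (\exists s\, \neg C(s)) \land (\forall r\, \neg C(r))
All bound variables are already distinct, so no renaming is needed.
Extract every quantifier outward, since the variables are now distinct and don't occur free across branches:
  \exists t\, \exists q\, \forall n\, \exists s\, \forall r\, (\neg J(t,t) \land \neg C(n) \land J(q,q) \land \neg C(s) \land \neg C(r))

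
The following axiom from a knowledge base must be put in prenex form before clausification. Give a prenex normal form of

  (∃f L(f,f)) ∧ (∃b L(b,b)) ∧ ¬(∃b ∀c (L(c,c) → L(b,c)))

∃f ∃b ∀z1 ∃c (L(f,f) ∧ L(b,b) ∧ L(c,c) ∧ ¬L(z1,c))

Eliminate → and ↔ using ¬ and ∨.
  (∃f L(f,f)) ∧ (∃b L(b,b)) ∧ ¬(∃b ∀c (¬L(c,c) ∨ L(b,c)))
Move each ¬ inward, flipping quantifiers it crosses:
  (∃f L(f,f)) ∧ (∃b L(b,b)) ∧ (∀b ∃c (L(c,c) ∧ ¬L(b,c)))
Rename bound variables to avoid capture: b↦z1.
  (∃f L(f,f)) ∧ (∃b L(b,b)) ∧ (∀z1 ∃c (L(c,c) ∧ ¬L(z1,c)))
Pull the quantifiers to the front (each side's bound variable is not free in the other side):
  ∃f ∃b ∀z1 ∃c (L(f,f) ∧ L(b,b) ∧ L(c,c) ∧ ¬L(z1,c))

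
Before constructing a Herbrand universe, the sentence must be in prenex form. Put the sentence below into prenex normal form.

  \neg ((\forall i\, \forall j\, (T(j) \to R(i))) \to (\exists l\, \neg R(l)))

Eliminate → and ↔ using ¬ and ∨.
  \neg (\neg (\forall i\, \forall j\, (\neg T(j) \lor R(i))) \lor (\exists l\, \neg R(l)))
Move each ¬ inward, flipping quantifiers it crosses:
  (\forall i\, \forall j\, (\neg T(j) \lor R(i))) \land (\forall l\, R(l))
All bound variables are already distinct, so no renaming is needed.
Finally move all quantifiers to the prefix:
  \forall i\, \forall j\, \forall l\, ((\neg T(j) \lor R(i)) \land R(l))

\forall i\, \forall j\, \forall l\, ((\neg T(j) \lor R(i)) \land R(l))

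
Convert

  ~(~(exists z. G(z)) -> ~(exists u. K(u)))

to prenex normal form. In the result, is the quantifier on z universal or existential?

universal

Eliminate → and ↔ using ¬ and ∨.
  ~(~~(exists z. G(z)) | ~(exists u. K(u)))
Drive negations inward (¬∀x A ≡ ∃x ¬A, ¬∃x A ≡ ∀x ¬A, De Morgan for ∧/∨):
  (forall z. ~G(z)) & (exists u. K(u))
All bound variables are already distinct, so no renaming is needed.
Finally move all quantifiers to the prefix:
  forall z. exists u. (~G(z) & K(u))
The quantifier exists z sits under an odd number of negations (counting the antecedent side of each →), so it flips to forall z.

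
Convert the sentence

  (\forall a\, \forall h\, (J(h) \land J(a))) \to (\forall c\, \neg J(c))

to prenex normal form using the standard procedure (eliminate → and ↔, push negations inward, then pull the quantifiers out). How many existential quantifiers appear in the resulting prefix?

Eliminate → and ↔ using ¬ and ∨.
  \neg (\forall a\, \forall h\, (J(h) \land J(a))) \lor (\forall c\, \neg J(c))
Move each ¬ inward, flipping quantifiers it crosses:
  (\exists a\, \exists h\, (\neg J(h) \lor \neg J(a))) \lor (\forall c\, \neg J(c))
All bound variables are already distinct, so no renaming is needed.
Extract every quantifier outward, since the variables are now distinct and don't occur free across branches:
  \exists a\, \exists h\, \forall c\, (\neg J(h) \lor \neg J(a) \lor \neg J(c))
The prefix is \exists a \exists h \forall c: 1 universal, 2 existential.

2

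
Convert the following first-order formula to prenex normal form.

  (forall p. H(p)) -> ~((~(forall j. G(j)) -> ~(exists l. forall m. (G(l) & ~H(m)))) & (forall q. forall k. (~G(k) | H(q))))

exists p. exists j. exists l. forall m. exists q. exists k. (~H(p) | ~G(j) & G(l) & ~H(m) | G(k) & ~H(q))

Eliminate → and ↔ using ¬ and ∨.
  ~(forall p. H(p)) | ~((~~(forall j. G(j)) | ~(exists l. forall m. (G(l) & ~H(m)))) & (forall q. forall k. (~G(k) | H(q))))
Move each ¬ inward, flipping quantifiers it crosses:
  (exists p. ~H(p)) | (exists j. ~G(j)) & (exists l. forall m. (G(l) & ~H(m))) | (exists q. exists k. (G(k) & ~H(q)))
All bound variables are already distinct, so no renaming is needed.
Pull the quantifiers to the front (each side's bound variable is not free in the other side):
  exists p. exists j. exists l. forall m. exists q. exists k. (~H(p) | ~G(j) & G(l) & ~H(m) | G(k) & ~H(q))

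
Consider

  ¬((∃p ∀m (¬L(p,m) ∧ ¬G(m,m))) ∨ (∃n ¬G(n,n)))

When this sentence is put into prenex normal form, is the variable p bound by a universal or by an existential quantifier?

Push ¬ through the quantifiers and connectives to reach negation normal form:
  (∀p ∃m (L(p,m) ∨ G(m,m))) ∧ (∀n G(n,n))
All bound variables are already distinct, so no renaming is needed.
Finally move all quantifiers to the prefix:
  ∀p ∃m ∀n ((L(p,m) ∨ G(m,m)) ∧ G(n,n))
The quantifier ∃p sits under an odd number of negations, so it flips to ∀p.

universal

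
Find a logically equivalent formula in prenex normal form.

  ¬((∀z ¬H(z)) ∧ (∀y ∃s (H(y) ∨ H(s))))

Move each ¬ inward, flipping quantifiers it crosses:
  (∃z H(z)) ∨ (∃y ∀s (¬H(y) ∧ ¬H(s)))
Extract every quantifier outward, since the variables are now distinct and don't occur free across branches:
  ∃z ∃y ∀s (H(z) ∨ ¬H(y) ∧ ¬H(s))

∃z ∃y ∀s (H(z) ∨ ¬H(y) ∧ ¬H(s))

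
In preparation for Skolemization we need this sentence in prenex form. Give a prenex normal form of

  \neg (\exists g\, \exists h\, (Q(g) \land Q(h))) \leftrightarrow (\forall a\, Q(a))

Rewrite implications/biconditionals: A → B as ¬A ∨ B; A ↔ B as (¬A ∨ B) ∧ (¬B ∨ A).
  (\neg \neg (\exists g\, \exists h\, (Q(g) \land Q(h))) \lor (\forall a\, Q(a))) \land (\neg (\forall a\, Q(a)) \lor \neg (\exists g\, \exists h\, (Q(g) \land Q(h))))
Push ¬ through the quantifiers and connectives to reach negation normal form:
  ((\exists g\, \exists h\, (Q(g) \land Q(h))) \lor (\forall a\, Q(a))) \land ((\exists a\, \neg Q(a)) \lor (\forall g\, \forall h\, (\neg Q(g) \lor \neg Q(h))))
Give each quantifier a distinct variable: a↦w1, g↦v, h↦b.
  ((\exists g\, \exists h\, (Q(g) \land Q(h))) \lor (\forall a\, Q(a))) \land ((\exists w1\, \neg Q(w1)) \lor (\forall v\, \forall b\, (\neg Q(v) \lor \neg Q(b))))
Pull the quantifiers to the front (each side's bound variable is not free in the other side):
  \exists g\, \exists h\, \forall a\, \exists w1\, \forall v\, \forall b\, ((Q(g) \land Q(h) \lor Q(a)) \land (\neg Q(w1) \lor \neg Q(v) \lor \neg Q(b)))

\exists g\, \exists h\, \forall a\, \exists w1\, \forall v\, \forall b\, ((Q(g) \land Q(h) \lor Q(a)) \land (\neg Q(w1) \lor \neg Q(v) \lor \neg Q(b)))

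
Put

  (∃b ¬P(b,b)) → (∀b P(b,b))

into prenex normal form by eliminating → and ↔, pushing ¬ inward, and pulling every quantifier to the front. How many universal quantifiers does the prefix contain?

First replace A → B with ¬A ∨ B.
  ¬(∃b ¬P(b,b)) ∨ (∀b P(b,b))
Push ¬ through the quantifiers and connectives to reach negation normal form:
  (∀b P(b,b)) ∨ (∀b P(b,b))
Rename bound variables to avoid capture: b↦t.
  (∀b P(b,b)) ∨ (∀t P(t,t))
Extract every quantifier outward, since the variables are now distinct and don't occur free across branches:
  ∀b ∀t (P(b,b) ∨ P(t,t))
The prefix is ∀b ∀t: 2 universal, 0 existential.

2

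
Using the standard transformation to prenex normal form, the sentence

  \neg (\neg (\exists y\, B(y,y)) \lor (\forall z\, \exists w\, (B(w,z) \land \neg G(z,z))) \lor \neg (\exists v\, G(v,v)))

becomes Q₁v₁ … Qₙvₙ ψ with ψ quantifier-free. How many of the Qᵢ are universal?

Push ¬ through the quantifiers and connectives to reach negation normal form:
  (\exists y\, B(y,y)) \land (\exists z\, \forall w\, (\neg B(w,z) \lor G(z,z))) \land (\exists v\, G(v,v))
Pull the quantifiers to the front (each side's bound variable is not free in the other side):
  \exists y\, \exists z\, \forall w\, \exists v\, (B(y,y) \land (\neg B(w,z) \lor G(z,z)) \land G(v,v))
The prefix is \exists y \exists z \forall w \exists v: 1 universal, 3 existential.

1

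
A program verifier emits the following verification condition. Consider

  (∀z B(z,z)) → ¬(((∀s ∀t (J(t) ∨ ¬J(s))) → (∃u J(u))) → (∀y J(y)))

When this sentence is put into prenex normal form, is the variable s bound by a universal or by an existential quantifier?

existential

Eliminate → and ↔ using ¬ and ∨.
  ¬(∀z B(z,z)) ∨ ¬(¬(¬(∀s ∀t (J(t) ∨ ¬J(s))) ∨ (∃u J(u))) ∨ (∀y J(y)))
Drive negations inward (¬∀x A ≡ ∃x ¬A, ¬∃x A ≡ ∀x ¬A, De Morgan for ∧/∨):
  (∃z ¬B(z,z)) ∨ ((∃s ∃t (¬J(t) ∧ J(s))) ∨ (∃u J(u))) ∧ (∃y ¬J(y))
Extract every quantifier outward, since the variables are now distinct and don't occur free across branches:
  ∃z ∃s ∃t ∃u ∃y (¬B(z,z) ∨ (¬J(t) ∧ J(s) ∨ J(u)) ∧ ¬J(y))
The quantifier ∀s sits under an odd number of negations (counting the antecedent side of each →), so it flips to ∃s.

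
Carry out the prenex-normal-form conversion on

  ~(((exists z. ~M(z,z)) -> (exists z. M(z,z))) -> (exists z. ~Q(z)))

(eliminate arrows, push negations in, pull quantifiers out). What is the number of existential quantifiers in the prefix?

1

Rewrite implications/biconditionals: A → B as ¬A ∨ B.
  ~(~(~(exists z. ~M(z,z)) | (exists z. M(z,z))) | (exists z. ~Q(z)))
Move each ¬ inward, flipping quantifiers it crosses:
  ((forall z. M(z,z)) | (exists z. M(z,z))) & (forall z. Q(z))
Rename bound variables to avoid capture: z↦y, z↦y1.
  ((forall z. M(z,z)) | (exists y. M(y,y))) & (forall y1. Q(y1))
Extract every quantifier outward, since the variables are now distinct and don't occur free across branches:
  forall z. exists y. forall y1. ((M(z,z) | M(y,y)) & Q(y1))
The prefix is forall z exists y forall y1: 2 universal, 1 existential.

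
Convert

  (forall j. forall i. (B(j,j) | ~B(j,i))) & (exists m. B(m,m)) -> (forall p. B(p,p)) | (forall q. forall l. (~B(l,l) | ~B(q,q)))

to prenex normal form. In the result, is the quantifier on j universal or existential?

Rewrite implications/biconditionals: A → B as ¬A ∨ B.
  ~((forall j. forall i. (B(j,j) | ~B(j,i))) & (exists m. B(m,m))) | (forall p. B(p,p)) | (forall q. forall l. (~B(l,l) | ~B(q,q)))
Drive negations inward (¬∀x A ≡ ∃x ¬A, ¬∃x A ≡ ∀x ¬A, De Morgan for ∧/∨):
  (exists j. exists i. (~B(j,j) & B(j,i))) | (forall m. ~B(m,m)) | (forall p. B(p,p)) | (forall q. forall l. (~B(l,l) | ~B(q,q)))
All bound variables are already distinct, so no renaming is needed.
Extract every quantifier outward, since the variables are now distinct and don't occur free across branches:
  exists j. exists i. forall m. forall p. forall q. forall l. (~B(j,j) & B(j,i) | ~B(m,m) | B(p,p) | ~B(l,l) | ~B(q,q))
The quantifier forall j sits under an odd number of negations (counting the antecedent side of each →), so it flips to exists j.

existential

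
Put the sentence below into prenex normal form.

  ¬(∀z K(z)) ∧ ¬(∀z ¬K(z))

∃z ∃p (¬K(z) ∧ K(p))

Drive negations inward (¬∀x A ≡ ∃x ¬A, ¬∃x A ≡ ∀x ¬A, De Morgan for ∧/∨):
  (∃z ¬K(z)) ∧ (∃z K(z))
Give each quantifier a distinct variable: z↦p.
  (∃z ¬K(z)) ∧ (∃p K(p))
Finally move all quantifiers to the prefix:
  ∃z ∃p (¬K(z) ∧ K(p))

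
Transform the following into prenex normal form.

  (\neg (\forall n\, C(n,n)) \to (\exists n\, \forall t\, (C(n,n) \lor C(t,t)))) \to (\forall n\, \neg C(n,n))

\exists n\, \forall p\, \exists t\, \forall s\, (\neg C(n,n) \land \neg C(p,p) \land \neg C(t,t) \lor \neg C(s,s))

Rewrite implications/biconditionals: A → B as ¬A ∨ B.
  \neg (\neg \neg (\forall n\, C(n,n)) \lor (\exists n\, \forall t\, (C(n,n) \lor C(t,t)))) \lor (\forall n\, \neg C(n,n))
Move each ¬ inward, flipping quantifiers it crosses:
  (\exists n\, \neg C(n,n)) \land (\forall n\, \exists t\, (\neg C(n,n) \land \neg C(t,t))) \lor (\forall n\, \neg C(n,n))
Give each quantifier a distinct variable: n↦p, n↦s.
  (\exists n\, \neg C(n,n)) \land (\forall p\, \exists t\, (\neg C(p,p) \land \neg C(t,t))) \lor (\forall s\, \neg C(s,s))
Extract every quantifier outward, since the variables are now distinct and don't occur free across branches:
  \exists n\, \forall p\, \exists t\, \forall s\, (\neg C(n,n) \land \neg C(p,p) \land \neg C(t,t) \lor \neg C(s,s))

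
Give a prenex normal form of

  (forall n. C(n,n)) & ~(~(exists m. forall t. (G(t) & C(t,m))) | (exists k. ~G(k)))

forall n. exists m. forall t. forall k. (C(n,n) & G(t) & C(t,m) & G(k))

Push ¬ through the quantifiers and connectives to reach negation normal form:
  (forall n. C(n,n)) & (exists m. forall t. (G(t) & C(t,m))) & (forall k. G(k))
Finally move all quantifiers to the prefix:
  forall n. exists m. forall t. forall k. (C(n,n) & G(t) & C(t,m) & G(k))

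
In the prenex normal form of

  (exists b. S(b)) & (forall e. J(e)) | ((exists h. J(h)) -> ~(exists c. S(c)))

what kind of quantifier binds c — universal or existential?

universal

Rewrite implications/biconditionals: A → B as ¬A ∨ B.
  (exists b. S(b)) & (forall e. J(e)) | ~(exists h. J(h)) | ~(exists c. S(c))
Move each ¬ inward, flipping quantifiers it crosses:
  (exists b. S(b)) & (forall e. J(e)) | (forall h. ~J(h)) | (forall c. ~S(c))
Extract every quantifier outward, since the variables are now distinct and don't occur free across branches:
  exists b. forall e. forall h. forall c. (S(b) & J(e) | ~J(h) | ~S(c))
The quantifier exists c sits under an odd number of negations (counting the antecedent side of each →), so it flips to forall c.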